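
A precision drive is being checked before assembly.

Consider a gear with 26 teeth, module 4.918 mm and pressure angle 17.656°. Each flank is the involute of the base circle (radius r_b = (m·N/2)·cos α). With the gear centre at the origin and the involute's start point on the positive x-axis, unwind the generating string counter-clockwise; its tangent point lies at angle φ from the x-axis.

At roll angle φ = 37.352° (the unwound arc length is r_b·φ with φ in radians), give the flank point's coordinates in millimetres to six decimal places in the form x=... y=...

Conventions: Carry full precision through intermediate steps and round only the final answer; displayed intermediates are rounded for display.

single-mesh involute tooth geometry (26T wheel at module 4.918)
pitch radius r_p = m·N/2 = 4.918·26/2 = 63.934000
base radius r_b = r_p·cos α = 63.934000·cos 17.656° = 60.922369
roll angle φ = 37.352° = 0.65191538 rad
x = r_b·(cos φ + φ·sin φ) = 72.524840
y = r_b·(sin φ − φ·cos φ) = 5.390865

x=72.524840 y=5.390865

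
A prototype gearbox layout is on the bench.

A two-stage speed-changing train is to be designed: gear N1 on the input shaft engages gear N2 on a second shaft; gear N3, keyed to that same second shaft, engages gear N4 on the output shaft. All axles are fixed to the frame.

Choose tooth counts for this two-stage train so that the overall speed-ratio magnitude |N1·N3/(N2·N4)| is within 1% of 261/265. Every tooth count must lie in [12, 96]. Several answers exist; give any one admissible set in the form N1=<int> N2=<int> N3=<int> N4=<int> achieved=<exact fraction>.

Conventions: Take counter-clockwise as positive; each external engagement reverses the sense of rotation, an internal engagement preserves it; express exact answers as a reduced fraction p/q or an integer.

N1=27 N2=15 N3=29 N4=53 achieved=261/265

2-stage fixed-axis compound train for ratio 261/265
target = 261/265 in lowest terms: an exact hit needs N1·N3 = k·261 and N2·N4 = k·265 for one integer k, every count in [12, 96]; additionally prefer no 1:1 stage (N1 ≠ N2, N3 ≠ N4)
k = 1…2: no 1:1-free in-range split of k·261 and k·265 into factor pairs; take k = 3
k = 3: N1·N3 = 783 = 27·29, N2·N4 = 795 = 15·53
achieved = 27·29/(15·53) = 261/265; |achieved − target| = 0 ≤ 261/26500 ✓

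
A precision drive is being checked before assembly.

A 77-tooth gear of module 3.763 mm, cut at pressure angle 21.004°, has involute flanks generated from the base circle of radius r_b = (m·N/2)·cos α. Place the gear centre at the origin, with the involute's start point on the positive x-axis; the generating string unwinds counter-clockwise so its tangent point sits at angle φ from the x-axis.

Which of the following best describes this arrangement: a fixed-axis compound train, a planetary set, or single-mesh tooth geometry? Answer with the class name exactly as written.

single-mesh tooth geometry

topology: single-mesh involute geometry — m = 3.763, N = 77
classification: single-mesh tooth geometry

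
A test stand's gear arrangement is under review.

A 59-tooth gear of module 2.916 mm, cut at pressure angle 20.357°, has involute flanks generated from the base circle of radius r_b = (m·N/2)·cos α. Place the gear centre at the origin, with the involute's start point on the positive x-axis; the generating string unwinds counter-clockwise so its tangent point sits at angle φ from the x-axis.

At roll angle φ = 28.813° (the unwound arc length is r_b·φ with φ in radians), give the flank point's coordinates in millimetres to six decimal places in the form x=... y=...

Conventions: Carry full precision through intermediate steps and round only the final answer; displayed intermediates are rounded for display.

x=90.211336 y=3.333146

recognized (one wheel, involute flank): single-mesh tooth geometry, m = 2.916, N = 59
pitch radius r_p = m·N/2 = 2.916·59/2 = 86.022000
base radius r_b = r_p·cos α = 86.022000·cos 20.357° = 80.649352
roll angle φ = 28.813° = 0.50288172 rad
x = r_b·(cos φ + φ·sin φ) = 90.211336
y = r_b·(sin φ − φ·cos φ) = 3.333146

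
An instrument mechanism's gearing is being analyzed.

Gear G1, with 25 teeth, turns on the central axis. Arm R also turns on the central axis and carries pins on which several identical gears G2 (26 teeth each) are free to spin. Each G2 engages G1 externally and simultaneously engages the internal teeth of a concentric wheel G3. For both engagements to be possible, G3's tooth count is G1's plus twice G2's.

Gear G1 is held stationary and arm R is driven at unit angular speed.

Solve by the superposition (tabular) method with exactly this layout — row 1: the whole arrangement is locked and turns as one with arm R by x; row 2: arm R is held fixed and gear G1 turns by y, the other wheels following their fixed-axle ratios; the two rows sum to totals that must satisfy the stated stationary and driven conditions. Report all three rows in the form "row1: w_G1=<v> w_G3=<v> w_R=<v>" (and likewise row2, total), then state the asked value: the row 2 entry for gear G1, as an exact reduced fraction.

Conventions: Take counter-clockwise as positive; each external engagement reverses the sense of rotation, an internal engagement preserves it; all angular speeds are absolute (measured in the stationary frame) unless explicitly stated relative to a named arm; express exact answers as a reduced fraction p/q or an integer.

row1: w_G1=1 w_G3=1 w_R=1
row2: w_G1=-1 w_G3=25/77 w_R=0
total: w_G1=0 w_G3=102/77 w_R=1
asked value: -1

topology: planetary set — G1 25T / G2 26T / G3 77T, arm = carrier (Willis)
row 1 — lock + rotate with arm: ω_sun = ω_ring = ω_arm = x
row 2 (arm held, sun turns y): ω_ring = −(25/77)·y, ω_arm = 0
boundary: total ω_sun = x + y = 0 and total ω_arm = x = 1  ⇒  y = -1, x = 1
row 2 ring = −(25/77)·(-1) = 25/77
totals (row 1 + row 2): sun 1 + (-1) = 0, ring 1 + 25/77 = 102/77, arm 1 + 0 = 1
asked cell (row2, sun) = -1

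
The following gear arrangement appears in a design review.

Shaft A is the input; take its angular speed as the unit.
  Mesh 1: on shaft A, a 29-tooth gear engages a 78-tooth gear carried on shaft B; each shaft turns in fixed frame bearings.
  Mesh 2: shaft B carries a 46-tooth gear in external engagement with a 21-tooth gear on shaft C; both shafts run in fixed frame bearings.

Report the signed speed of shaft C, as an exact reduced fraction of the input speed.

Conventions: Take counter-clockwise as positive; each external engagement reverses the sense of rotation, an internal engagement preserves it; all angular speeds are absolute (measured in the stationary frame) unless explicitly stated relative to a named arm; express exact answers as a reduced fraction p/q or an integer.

667/819

2-mesh fixed-axis compound train (all bearings frame-fixed)
mesh 1 [29T→78T]: |ω|/ω_in = 1×29/78 = 29/78, sense flips to −
mesh 2 [46T→21T]: |ω|/ω_in = (29/78)×46/21 = 667/819, sense flips to +
signed output speed (× input speed) = 667/819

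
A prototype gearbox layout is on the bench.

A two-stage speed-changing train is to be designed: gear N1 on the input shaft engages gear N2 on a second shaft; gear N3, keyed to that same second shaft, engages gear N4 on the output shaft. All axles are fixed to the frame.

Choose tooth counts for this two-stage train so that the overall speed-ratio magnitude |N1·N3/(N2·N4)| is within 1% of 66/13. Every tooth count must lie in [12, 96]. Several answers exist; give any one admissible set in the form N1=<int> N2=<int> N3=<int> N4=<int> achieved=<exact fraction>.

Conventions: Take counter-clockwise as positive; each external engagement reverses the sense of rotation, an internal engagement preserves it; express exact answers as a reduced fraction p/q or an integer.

N1=12 N2=13 N3=66 N4=12 achieved=66/13

design class (target 66/13): fixed-axis compound train
target = 66/13 in lowest terms: an exact hit needs N1·N3 = k·66 and N2·N4 = k·13 for one integer k, every count in [12, 96]; additionally prefer no 1:1 stage (N1 ≠ N2, N3 ≠ N4)
k = 1…11: no 1:1-free in-range split of k·66 and k·13 into factor pairs; take k = 12
k = 12: N1·N3 = 792 = 12·66, N2·N4 = 156 = 13·12
achieved = 12·66/(13·12) = 66/13; |achieved − target| = 0 ≤ 33/650 ✓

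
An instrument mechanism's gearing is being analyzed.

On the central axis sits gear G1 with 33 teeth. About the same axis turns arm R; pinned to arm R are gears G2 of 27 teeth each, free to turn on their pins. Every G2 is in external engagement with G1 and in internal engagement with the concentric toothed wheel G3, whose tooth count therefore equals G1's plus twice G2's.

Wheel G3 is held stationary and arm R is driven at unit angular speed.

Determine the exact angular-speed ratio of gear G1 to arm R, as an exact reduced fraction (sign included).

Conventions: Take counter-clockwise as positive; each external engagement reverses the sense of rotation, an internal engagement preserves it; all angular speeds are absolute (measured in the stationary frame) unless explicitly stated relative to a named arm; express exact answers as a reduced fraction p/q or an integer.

recognized (axles ride arm R): planetary set, 33/27/87 teeth
ring teeth: 33 + 2·27 = 87
33(ω_sun−ω_arm) = −87(ω_ring−ω_arm),  ω_ring = 0, ω_arm = 1
ω_sun = 1 − (87/33)(0−1) = 40/11
ω_out/ω_in = 40/11

40/11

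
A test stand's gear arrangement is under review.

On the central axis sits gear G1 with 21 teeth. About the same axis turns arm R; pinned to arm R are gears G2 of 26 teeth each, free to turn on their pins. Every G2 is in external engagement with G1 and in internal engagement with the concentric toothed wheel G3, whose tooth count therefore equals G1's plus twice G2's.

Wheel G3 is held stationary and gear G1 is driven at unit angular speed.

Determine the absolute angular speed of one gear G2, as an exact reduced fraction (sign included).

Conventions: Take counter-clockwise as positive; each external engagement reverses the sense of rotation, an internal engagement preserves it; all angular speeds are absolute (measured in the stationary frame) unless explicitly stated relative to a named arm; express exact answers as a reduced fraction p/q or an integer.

-21/52

class = planetary set [G3 = 21+2·26 = 73; Willis about the carrier]
ring teeth: 21 + 2·26 = 73
21(ω_sun−ω_arm) = −73(ω_ring−ω_arm),  ω_ring = 0, ω_sun = 1
21(1−ω_arm) = −73(0−ω_arm)  ⇒  94·ω_arm = 21  ⇒  ω_arm = 21/94
sun–planet mesh: 21·(1−21/94) = −26·(ω_p−ω_arm)  ⇒  ω_p−ω_arm = -1533/2444
ω_p = 21/94 − 1533/2444 = -21/52
exact speed ratio = -21/52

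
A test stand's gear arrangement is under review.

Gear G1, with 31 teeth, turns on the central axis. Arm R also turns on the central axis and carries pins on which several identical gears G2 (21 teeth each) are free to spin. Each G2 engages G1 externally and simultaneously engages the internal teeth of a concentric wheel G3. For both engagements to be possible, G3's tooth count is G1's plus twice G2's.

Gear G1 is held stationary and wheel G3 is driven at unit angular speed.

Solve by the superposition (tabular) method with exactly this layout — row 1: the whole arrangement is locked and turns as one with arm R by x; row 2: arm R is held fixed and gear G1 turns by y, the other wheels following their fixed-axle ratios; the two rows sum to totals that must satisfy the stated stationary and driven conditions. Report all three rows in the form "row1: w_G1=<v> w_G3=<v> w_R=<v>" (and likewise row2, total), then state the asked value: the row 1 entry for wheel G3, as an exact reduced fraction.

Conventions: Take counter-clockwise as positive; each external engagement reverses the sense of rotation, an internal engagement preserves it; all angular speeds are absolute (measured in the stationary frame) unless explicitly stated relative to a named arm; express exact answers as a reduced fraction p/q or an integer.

row1: w_G1=73/104 w_G3=73/104 w_R=73/104
row2: w_G1=-73/104 w_G3=31/104 w_R=0
total: w_G1=0 w_G3=1 w_R=73/104
asked value: 73/104

planetary set (31T centre, 21T on arm, 73T internal) — Willis relation
row 1 (train locked, turned with arm): all members turn x
superposition row 2 [arm held]: sun y, ring −(31/73)·y, arm 0
boundary: total ω_sun = x + y = 0 and total ω_ring = x − (31/73)·y = 1  ⇒  y = -73/104, x = 73/104
row 2 ring = −(31/73)·(-73/104) = 31/104
totals (row 1 + row 2): sun 73/104 + (-73/104) = 0, ring 73/104 + 31/104 = 1, arm 73/104 + 0 = 73/104
asked cell (row1, ring) = 73/104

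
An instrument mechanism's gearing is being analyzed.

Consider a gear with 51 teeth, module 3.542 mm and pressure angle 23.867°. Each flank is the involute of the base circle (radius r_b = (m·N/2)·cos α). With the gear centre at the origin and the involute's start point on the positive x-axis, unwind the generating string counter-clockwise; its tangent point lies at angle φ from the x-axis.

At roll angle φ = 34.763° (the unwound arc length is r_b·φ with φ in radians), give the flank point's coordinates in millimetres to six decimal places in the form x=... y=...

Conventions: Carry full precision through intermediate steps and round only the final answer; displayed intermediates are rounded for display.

x=96.429496 y=5.925932

topology: single-mesh involute geometry — m = 3.542, N = 51
pitch radius r_p = m·N/2 = 3.542·51/2 = 90.321000
base radius r_b = r_p·cos α = 90.321000·cos 23.867° = 82.597394
roll angle φ = 34.763° = 0.60672881 rad
x = r_b·(cos φ + φ·sin φ) = 96.429496
y = r_b·(sin φ − φ·cos φ) = 5.925932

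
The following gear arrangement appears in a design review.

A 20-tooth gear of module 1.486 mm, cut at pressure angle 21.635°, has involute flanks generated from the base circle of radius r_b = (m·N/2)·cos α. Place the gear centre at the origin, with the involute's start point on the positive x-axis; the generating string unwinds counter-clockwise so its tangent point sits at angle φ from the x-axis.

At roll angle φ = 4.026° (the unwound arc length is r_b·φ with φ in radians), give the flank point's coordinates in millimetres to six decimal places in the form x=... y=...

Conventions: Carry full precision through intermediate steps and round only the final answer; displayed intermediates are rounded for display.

class = single-mesh tooth geometry [base-circle involute, m = 1.486, 20T]
pitch radius r_p = m·N/2 = 1.486·20/2 = 14.860000
base radius r_b = r_p·cos α = 14.860000·cos 21.635° = 13.813134
roll angle φ = 4.026° = 0.07026696 rad
x = r_b·(cos φ + φ·sin φ) = 13.847193
y = r_b·(sin φ − φ·cos φ) = 0.001597

x=13.847193 y=0.001597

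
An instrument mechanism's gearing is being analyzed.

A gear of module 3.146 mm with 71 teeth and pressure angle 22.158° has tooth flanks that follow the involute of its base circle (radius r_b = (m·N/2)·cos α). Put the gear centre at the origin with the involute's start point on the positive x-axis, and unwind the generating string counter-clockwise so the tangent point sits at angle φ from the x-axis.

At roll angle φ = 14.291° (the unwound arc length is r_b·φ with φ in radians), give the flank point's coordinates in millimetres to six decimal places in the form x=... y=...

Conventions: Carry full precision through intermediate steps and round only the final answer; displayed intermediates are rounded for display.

single-mesh involute tooth geometry (71T wheel at module 3.146)
pitch radius r_p = m·N/2 = 3.146·71/2 = 111.683000
base radius r_b = r_p·cos α = 111.683000·cos 22.158° = 103.434910
roll angle φ = 14.291° = 0.24942500 rad
x = r_b·(cos φ + φ·sin φ) = 106.602530
y = r_b·(sin φ − φ·cos φ) = 0.531694

x=106.602530 y=0.531694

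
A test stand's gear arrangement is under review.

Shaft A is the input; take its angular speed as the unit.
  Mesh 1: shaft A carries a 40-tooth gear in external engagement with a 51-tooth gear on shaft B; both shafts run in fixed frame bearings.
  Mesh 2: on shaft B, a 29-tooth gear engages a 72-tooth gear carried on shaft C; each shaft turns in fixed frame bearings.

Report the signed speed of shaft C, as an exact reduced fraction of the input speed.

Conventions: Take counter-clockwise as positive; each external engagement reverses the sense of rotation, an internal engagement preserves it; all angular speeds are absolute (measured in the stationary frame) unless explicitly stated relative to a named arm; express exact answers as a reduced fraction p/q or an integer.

145/459

2-mesh fixed-axis compound train (all bearings frame-fixed)
mesh 1 [40T→51T]: |ω|/ω_in = 1×40/51 = 40/51, sense flips to −
mesh 2 [29T→72T]: |ω|/ω_in = (40/51)×29/72 = 145/459, sense flips to +
signed output speed (× input speed) = 145/459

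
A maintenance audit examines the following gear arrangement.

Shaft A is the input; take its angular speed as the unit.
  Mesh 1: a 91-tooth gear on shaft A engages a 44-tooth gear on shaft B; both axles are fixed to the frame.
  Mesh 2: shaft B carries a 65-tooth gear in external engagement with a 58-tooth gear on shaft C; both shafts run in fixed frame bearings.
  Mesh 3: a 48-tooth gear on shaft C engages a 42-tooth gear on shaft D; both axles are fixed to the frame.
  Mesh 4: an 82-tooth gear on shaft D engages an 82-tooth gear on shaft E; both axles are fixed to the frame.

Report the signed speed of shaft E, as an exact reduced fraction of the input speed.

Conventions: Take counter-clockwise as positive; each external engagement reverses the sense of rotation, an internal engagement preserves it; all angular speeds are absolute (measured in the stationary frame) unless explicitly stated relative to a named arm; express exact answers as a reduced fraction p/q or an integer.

845/319

4-mesh fixed-axis compound train (all bearings frame-fixed)
mesh 1 [91T→44T]: |ω|/ω_in = 1×91/44 = 91/44, sense flips to −
mesh 2 [65T→58T]: |ω|/ω_in = (91/44)×65/58 = 5915/2552, sense flips to +
mesh 3 [48T→42T]: |ω|/ω_in = (5915/2552)×48/42 = 845/319, sense flips to −
mesh 4 [82T→82T]: |ω|/ω_in = (845/319)×82/82 = 845/319, sense flips to +
signed output speed (× input speed) = 845/319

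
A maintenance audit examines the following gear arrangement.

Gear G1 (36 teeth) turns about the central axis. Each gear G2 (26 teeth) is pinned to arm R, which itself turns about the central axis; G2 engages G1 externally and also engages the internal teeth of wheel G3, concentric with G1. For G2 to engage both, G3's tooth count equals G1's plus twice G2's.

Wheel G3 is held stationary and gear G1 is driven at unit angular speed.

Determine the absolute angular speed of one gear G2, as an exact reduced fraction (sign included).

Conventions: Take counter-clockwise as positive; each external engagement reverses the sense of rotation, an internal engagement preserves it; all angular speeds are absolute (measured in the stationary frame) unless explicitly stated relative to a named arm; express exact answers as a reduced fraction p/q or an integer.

topology: planetary set — G1 36T / G2 26T / G3 88T, arm = carrier (Willis)
ring teeth: 36 + 2·26 = 88
36(ω_sun−ω_arm) = −88(ω_ring−ω_arm),  ω_ring = 0, ω_sun = 1
36(1−ω_arm) = −88(0−ω_arm)  ⇒  124·ω_arm = 36  ⇒  ω_arm = 9/31
sun–planet mesh: 36·(1−9/31) = −26·(ω_p−ω_arm)  ⇒  ω_p−ω_arm = -396/403
ω_p = 9/31 − 396/403 = -9/13
exact speed ratio = -9/13

-9/13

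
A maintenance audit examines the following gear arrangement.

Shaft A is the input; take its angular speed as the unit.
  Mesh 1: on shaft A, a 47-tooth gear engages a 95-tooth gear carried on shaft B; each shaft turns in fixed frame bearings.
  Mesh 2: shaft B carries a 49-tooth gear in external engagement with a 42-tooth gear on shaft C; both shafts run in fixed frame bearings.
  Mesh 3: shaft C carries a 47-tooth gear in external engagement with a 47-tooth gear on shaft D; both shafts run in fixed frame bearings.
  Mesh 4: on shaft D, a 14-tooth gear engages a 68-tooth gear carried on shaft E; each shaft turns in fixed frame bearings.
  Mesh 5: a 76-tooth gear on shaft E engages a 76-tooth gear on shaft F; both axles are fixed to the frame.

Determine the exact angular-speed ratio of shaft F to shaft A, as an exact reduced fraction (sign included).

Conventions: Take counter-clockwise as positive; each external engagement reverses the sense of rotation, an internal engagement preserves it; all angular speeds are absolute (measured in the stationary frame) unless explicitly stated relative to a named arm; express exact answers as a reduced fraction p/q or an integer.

-2303/19380

class = fixed-axis compound train [5 meshes; 5 ratios multiply, 5 sense flips]
mesh 1 [47T→95T]: running ratio 47/95, sense −
mesh 2 [49T→42T]: running ratio 329/570, sense +
mesh 3 [47T→47T]: running ratio 329/570, sense −
mesh 4 [14T→68T]: running ratio 2303/19380, sense +
mesh 5 [76T→76T]: running ratio 2303/19380, sense −
ω_out/ω_in = -2303/19380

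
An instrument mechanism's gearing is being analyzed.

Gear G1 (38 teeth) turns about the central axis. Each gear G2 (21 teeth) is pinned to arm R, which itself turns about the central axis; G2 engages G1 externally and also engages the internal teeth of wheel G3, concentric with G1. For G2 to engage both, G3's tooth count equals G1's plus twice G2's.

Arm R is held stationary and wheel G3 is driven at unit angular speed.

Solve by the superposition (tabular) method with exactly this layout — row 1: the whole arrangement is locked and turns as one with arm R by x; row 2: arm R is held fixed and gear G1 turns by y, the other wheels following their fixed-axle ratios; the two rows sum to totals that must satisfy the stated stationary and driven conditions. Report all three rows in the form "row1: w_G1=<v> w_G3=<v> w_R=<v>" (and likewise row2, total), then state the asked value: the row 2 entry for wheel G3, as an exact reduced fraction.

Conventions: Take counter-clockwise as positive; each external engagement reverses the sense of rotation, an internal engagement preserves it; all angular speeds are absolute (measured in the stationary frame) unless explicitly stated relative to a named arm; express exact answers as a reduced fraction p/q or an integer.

planetary set (38T centre, 21T on arm, 80T internal) — Willis relation
row 1 (train locked, turned with arm): all members turn x
row 2: sun turns y, ring = −(38/80)·y, arm 0
boundary: total ω_arm = x = 0 and total ω_ring = x − (38/80)·y = 1  ⇒  y = -40/19, x = 0
row 2 ring = −(38/80)·(-40/19) = 1
totals (row 1 + row 2): sun 0 + (-40/19) = -40/19, ring 0 + 1 = 1, arm 0 + 0 = 0
asked cell (row2, ring) = 1

row1: w_G1=0 w_G3=0 w_R=0
row2: w_G1=-40/19 w_G3=1 w_R=0
total: w_G1=-40/19 w_G3=1 w_R=0
asked value: 1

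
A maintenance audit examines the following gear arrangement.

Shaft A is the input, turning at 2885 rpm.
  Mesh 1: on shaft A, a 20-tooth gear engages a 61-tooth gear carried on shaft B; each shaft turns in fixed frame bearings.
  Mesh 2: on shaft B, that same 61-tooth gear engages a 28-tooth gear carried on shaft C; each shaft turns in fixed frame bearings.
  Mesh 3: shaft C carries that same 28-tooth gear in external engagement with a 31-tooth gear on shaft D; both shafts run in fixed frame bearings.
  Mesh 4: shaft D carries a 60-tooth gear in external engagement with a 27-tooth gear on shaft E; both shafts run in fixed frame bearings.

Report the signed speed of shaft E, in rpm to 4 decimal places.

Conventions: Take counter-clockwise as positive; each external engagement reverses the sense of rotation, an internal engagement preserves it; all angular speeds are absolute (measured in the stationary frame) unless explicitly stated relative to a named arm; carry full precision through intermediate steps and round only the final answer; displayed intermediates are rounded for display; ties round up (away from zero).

class = fixed-axis compound train [4 meshes; 4 ratios multiply, 4 sense flips]
mesh 1 [20T→61T]: ω = 2885.0000×20/61 = 945.9016 rpm, sense flips to −
mesh 2 [61T→28T]: ω = 945.9016×61/28 = 2060.7143 rpm, sense flips to +
mesh 3 [28T→31T]: ω = 2060.7143×28/31 = 1861.2903 rpm, sense flips to −
mesh 4 [60T→27T]: ω = 1861.2903×60/27 = 4136.2007 rpm, sense flips to +
signed output speed = +4136.2007 rpm

+4136.2007 rpm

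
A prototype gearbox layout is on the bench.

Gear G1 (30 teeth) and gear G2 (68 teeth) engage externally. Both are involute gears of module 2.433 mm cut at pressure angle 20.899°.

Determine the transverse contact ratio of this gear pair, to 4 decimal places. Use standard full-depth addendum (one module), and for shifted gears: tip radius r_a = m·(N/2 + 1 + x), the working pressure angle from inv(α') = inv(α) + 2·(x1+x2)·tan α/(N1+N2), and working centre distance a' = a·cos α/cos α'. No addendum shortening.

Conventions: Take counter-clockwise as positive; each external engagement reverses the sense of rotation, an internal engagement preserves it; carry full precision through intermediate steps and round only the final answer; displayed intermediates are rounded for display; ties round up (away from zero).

1.6843

class = single-mesh tooth geometry [involute pair 30T × 68T, m = 2.433]
base radii: r_b1 = 34.094020, r_b2 = 77.279778
tip radii: r_a1 = 38.928000, r_a2 = 85.155000
no profile shift: α' = α, a' = a
action lengths: √(r_a1²−r_b1²) = 18.787949, √(r_a2²−r_b2²) = 35.766045
base pitch p_b = π·m·cos α = 7.140635
CR = (18.787949 + 35.766045 − 119.217000·sin 20.89900°)/7.140635 = 1.684263
contact ratio ≈ 1.6843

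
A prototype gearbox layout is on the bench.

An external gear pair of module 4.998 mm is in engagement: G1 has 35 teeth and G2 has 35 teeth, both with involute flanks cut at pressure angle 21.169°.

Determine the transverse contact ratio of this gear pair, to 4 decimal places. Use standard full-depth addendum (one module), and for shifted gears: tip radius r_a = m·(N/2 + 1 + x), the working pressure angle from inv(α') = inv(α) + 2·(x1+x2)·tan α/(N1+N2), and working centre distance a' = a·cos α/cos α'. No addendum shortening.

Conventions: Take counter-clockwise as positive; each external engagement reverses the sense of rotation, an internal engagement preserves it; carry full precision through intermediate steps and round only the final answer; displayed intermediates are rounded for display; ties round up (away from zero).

1.6348

class = single-mesh tooth geometry [involute pair 35T × 35T, m = 4.998]
base radii: r_b1 = 81.562803, r_b2 = 81.562803
tip radii: r_a1 = 92.463000, r_a2 = 92.463000
no profile shift: α' = α, a' = a
action lengths: √(r_a1²−r_b1²) = 43.553595, √(r_a2²−r_b2²) = 43.553595
base pitch p_b = π·m·cos α = 14.642120
CR = (43.553595 + 43.553595 − 174.930000·sin 21.16900°)/14.642120 = 1.634767
contact ratio ≈ 1.6348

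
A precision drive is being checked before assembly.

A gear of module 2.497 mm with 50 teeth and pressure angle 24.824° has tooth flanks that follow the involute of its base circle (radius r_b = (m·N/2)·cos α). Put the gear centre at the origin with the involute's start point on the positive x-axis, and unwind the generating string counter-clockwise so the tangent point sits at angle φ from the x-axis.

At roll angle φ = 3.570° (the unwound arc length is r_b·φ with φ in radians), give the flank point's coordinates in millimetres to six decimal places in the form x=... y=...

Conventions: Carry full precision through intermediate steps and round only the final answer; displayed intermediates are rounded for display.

x=56.766910 y=0.004567

class = single-mesh tooth geometry [base-circle involute, m = 2.497, 50T]
pitch radius r_p = m·N/2 = 2.497·50/2 = 62.425000
base radius r_b = r_p·cos α = 62.425000·cos 24.824° = 56.657036
roll angle φ = 3.570° = 0.06230825 rad
x = r_b·(cos φ + φ·sin φ) = 56.766910
y = r_b·(sin φ − φ·cos φ) = 0.004567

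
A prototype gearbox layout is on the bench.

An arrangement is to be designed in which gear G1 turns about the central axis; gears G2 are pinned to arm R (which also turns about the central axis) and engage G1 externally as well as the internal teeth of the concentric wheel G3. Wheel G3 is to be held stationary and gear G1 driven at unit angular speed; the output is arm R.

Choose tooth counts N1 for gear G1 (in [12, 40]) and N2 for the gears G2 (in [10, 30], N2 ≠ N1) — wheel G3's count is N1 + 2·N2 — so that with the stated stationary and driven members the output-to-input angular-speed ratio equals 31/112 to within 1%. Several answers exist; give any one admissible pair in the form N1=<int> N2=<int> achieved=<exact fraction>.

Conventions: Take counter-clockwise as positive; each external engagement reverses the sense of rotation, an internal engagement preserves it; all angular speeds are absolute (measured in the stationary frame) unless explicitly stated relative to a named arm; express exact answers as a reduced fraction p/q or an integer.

topology: planetary set — design target 31/112, arm = carrier (Willis)
Willis with ω_ring = 0: ω_arm/ω_sun = N1/(N1+N3); set equal to 31/112  ⇒  N3/N1 = 1/(31/112) − 1 = 81/31
N3 = N1 + 2·N2  ⇒  N2/N1 = (N3/N1 − 1)/2 = (81/31 − 1)/2 = 25/31
smallest multiple with N1 ≥ 12 and N2 ≥ 10: k = 1  ⇒  N1 = 1·31 = 31, N2 = 1·25 = 25 (N1 ≤ 40, N2 ≤ 30, N2 ≠ N1 ✓), N3 = 31 + 2·25 = 81
check: N1/(N1+N3) with N1 = 31, N3 = 81 gives 31/112; |achieved − target| = 0 ≤ 31/11200 ✓

N1=31 N2=25 achieved=31/112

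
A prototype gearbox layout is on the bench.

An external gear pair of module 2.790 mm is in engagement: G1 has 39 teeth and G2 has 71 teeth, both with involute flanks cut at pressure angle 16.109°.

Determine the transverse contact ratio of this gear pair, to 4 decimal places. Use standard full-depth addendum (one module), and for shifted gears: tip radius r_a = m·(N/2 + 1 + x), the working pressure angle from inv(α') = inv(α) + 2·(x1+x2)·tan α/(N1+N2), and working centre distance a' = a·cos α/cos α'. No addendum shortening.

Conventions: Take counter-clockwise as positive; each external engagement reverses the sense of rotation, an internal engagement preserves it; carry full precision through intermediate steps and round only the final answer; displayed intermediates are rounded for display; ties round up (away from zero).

2.0089

single-mesh involute tooth geometry (39T engaging 71T at module 2.790)
base radii: r_b1 = 52.268819, r_b2 = 95.156056
tip radii: r_a1 = 57.195000, r_a2 = 101.835000
no profile shift: α' = α, a' = a
action lengths: √(r_a1²−r_b1²) = 23.221511, √(r_a2²−r_b2²) = 36.272473
base pitch p_b = π·m·cos α = 8.420889
CR = (23.221511 + 36.272473 − 153.450000·sin 16.10900°)/8.420889 = 2.008920
contact ratio ≈ 2.0089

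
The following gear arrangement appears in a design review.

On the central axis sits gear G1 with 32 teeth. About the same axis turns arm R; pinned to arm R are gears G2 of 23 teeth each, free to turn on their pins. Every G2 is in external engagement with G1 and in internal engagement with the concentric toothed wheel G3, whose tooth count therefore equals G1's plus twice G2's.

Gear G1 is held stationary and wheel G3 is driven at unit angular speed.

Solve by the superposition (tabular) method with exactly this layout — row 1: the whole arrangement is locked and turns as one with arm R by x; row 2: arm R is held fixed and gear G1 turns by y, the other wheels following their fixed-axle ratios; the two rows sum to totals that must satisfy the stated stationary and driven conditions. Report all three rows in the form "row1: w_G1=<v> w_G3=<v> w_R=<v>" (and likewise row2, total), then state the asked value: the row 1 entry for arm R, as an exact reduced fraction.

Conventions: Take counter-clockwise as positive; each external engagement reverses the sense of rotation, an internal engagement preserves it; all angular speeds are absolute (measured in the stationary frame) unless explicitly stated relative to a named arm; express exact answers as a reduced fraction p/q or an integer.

class = planetary set [G3 = 32+2·23 = 78; Willis about the carrier]
row 1 — lock + rotate with arm: ω_sun = ω_ring = ω_arm = x
row 2 — arm fixed, fixed-axis ratios: sun y, ring −(32/78)·y, arm 0
boundary: total ω_sun = x + y = 0 and total ω_ring = x − (32/78)·y = 1  ⇒  y = -39/55, x = 39/55
row 2 ring = −(32/78)·(-39/55) = 16/55
totals (row 1 + row 2): sun 39/55 + (-39/55) = 0, ring 39/55 + 16/55 = 1, arm 39/55 + 0 = 39/55
asked cell (row1, arm) = 39/55

row1: w_G1=39/55 w_G3=39/55 w_R=39/55
row2: w_G1=-39/55 w_G3=16/55 w_R=0
total: w_G1=0 w_G3=1 w_R=39/55
asked value: 39/55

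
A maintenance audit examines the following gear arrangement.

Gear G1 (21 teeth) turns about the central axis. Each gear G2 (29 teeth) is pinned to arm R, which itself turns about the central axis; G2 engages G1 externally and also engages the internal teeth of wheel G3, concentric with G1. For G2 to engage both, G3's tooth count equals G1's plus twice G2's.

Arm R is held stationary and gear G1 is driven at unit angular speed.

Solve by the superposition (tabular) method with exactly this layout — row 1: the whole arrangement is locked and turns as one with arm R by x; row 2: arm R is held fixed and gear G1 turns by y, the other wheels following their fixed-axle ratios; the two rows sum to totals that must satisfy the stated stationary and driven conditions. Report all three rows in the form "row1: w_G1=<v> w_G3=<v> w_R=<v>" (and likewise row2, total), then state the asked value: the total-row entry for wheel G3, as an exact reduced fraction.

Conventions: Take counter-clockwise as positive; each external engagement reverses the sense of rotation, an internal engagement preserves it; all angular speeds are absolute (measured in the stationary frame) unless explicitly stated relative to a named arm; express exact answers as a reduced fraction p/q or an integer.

planetary set (21T centre, 29T on arm, 79T internal) — Willis relation
row 1: whole set turns with the arm by x
row 2 (arm held, sun turns y): ω_ring = −(21/79)·y, ω_arm = 0
boundary: total ω_arm = x = 0 and total ω_sun = x + y = 1  ⇒  y = 1, x = 0
row 2 ring = −(21/79)·1 = -21/79
totals (row 1 + row 2): sun 0 + 1 = 1, ring 0 + (-21/79) = -21/79, arm 0 + 0 = 0
asked cell (total, ring) = -21/79

row1: w_G1=0 w_G3=0 w_R=0
row2: w_G1=1 w_G3=-21/79 w_R=0
total: w_G1=1 w_G3=-21/79 w_R=0
asked value: -21/79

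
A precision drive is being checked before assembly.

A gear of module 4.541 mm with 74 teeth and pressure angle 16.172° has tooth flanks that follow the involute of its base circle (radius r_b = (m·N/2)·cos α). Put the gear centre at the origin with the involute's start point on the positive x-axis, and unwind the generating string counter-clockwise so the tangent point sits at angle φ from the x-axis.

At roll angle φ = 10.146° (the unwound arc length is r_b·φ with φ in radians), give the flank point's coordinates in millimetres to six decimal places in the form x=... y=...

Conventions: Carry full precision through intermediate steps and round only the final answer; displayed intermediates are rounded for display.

recognized (one wheel, involute flank): single-mesh tooth geometry, m = 4.541, N = 74
pitch radius r_p = m·N/2 = 4.541·74/2 = 168.017000
base radius r_b = r_p·cos α = 168.017000·cos 16.172° = 161.368552
roll angle φ = 10.146° = 0.17708111 rad
x = r_b·(cos φ + φ·sin φ) = 163.878827
y = r_b·(sin φ − φ·cos φ) = 0.297750

x=163.878827 y=0.297750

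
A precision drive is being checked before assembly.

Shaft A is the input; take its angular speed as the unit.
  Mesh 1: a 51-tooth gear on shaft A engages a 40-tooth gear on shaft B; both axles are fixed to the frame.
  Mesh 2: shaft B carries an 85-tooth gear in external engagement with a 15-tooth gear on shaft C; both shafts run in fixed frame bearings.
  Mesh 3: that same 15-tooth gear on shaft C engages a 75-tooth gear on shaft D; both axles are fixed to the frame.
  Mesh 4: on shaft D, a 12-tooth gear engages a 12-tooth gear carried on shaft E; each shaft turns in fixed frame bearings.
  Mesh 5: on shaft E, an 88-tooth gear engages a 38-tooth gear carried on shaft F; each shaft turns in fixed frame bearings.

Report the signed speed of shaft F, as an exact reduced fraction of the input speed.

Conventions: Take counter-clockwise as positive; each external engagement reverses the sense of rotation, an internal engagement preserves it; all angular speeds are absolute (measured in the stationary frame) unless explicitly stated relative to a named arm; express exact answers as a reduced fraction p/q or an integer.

-3179/950

5-mesh fixed-axis compound train (all bearings frame-fixed)
mesh 1 [51T→40T]: |ω|/ω_in = 1×51/40 = 51/40, sense flips to −
mesh 2 [85T→15T]: |ω|/ω_in = (51/40)×85/15 = 289/40, sense flips to +
mesh 3 [15T→75T]: |ω|/ω_in = (289/40)×15/75 = 289/200, sense flips to −
mesh 4 [12T→12T]: |ω|/ω_in = (289/200)×12/12 = 289/200, sense flips to +
mesh 5 [88T→38T]: |ω|/ω_in = (289/200)×88/38 = 3179/950, sense flips to −
signed output speed (× input speed) = -3179/950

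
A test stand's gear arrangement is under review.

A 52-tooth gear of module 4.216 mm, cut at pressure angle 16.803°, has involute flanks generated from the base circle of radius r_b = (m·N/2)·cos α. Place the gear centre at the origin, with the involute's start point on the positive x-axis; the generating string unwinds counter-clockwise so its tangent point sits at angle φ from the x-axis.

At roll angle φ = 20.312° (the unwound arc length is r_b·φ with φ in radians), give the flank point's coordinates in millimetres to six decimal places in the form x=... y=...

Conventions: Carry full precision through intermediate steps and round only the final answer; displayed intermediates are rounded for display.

x=111.324212 y=1.538951

topology: single-mesh involute geometry — m = 4.216, N = 52
pitch radius r_p = m·N/2 = 4.216·52/2 = 109.616000
base radius r_b = r_p·cos α = 109.616000·cos 16.803° = 104.935875
roll angle φ = 20.312° = 0.35451128 rad
x = r_b·(cos φ + φ·sin φ) = 111.324212
y = r_b·(sin φ − φ·cos φ) = 1.538951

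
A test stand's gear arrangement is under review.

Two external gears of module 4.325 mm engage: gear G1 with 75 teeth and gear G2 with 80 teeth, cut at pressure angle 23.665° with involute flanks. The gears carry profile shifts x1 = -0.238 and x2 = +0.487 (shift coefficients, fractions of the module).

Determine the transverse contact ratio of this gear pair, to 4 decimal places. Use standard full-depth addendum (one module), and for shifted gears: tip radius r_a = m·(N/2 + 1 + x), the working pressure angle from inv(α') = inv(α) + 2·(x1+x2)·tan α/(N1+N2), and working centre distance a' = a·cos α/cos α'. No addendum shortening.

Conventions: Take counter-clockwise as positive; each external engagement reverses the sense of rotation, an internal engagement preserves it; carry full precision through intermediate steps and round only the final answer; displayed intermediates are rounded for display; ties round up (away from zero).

1.6021

recognized (one external pair, fixed centres): single-mesh tooth geometry, m = 4.325, N1 = 75, N2 = 80
base radii: r_b1 = 148.548822, r_b2 = 158.452077
tip radii: r_a1 = 165.483150, r_a2 = 179.431275
inv(α') = inv(23.665°) + 2·(-0.238+0.487)·tan α/(75+80) = 0.02661679  ⇒  α' = 24.07693°
a' = a·cos α / cos α' = 335.1875·cos 23.665°/cos 24.07693° = 336.255640
action lengths: √(r_a1²−r_b1²) = 72.924073, √(r_a2²−r_b2²) = 84.193360
base pitch p_b = π·m·cos α = 12.444797
CR = (72.924073 + 84.193360 − 336.255640·sin 24.07693°)/12.444797 = 1.602084
contact ratio ≈ 1.6021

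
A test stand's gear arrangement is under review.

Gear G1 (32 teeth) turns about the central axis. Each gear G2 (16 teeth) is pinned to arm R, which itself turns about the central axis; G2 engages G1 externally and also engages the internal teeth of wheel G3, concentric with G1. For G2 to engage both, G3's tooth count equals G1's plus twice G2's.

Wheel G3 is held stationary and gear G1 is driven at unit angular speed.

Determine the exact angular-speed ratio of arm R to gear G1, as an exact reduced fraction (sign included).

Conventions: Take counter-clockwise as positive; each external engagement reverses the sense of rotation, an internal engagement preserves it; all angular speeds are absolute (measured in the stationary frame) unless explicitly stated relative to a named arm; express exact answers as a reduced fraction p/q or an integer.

1/3

topology: planetary set — G1 32T / G2 16T / G3 64T, arm = carrier (Willis)
ring teeth: 32 + 2·16 = 64
32(ω_sun−ω_arm) = −64(ω_ring−ω_arm),  ω_ring = 0, ω_sun = 1
32(1−ω_arm) = −64(0−ω_arm)  ⇒  96·ω_arm = 32  ⇒  ω_arm = 1/3
ω_out/ω_in = 1/3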